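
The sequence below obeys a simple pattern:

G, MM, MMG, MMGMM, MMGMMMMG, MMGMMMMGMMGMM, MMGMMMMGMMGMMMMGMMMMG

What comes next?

MMGMMMMGMMGMMMMGMMMMGMMGMMMMGMMGMM

From term 3 onward, concatenate the last term with the second-to-last: MM·G = MMG, MMG·MM = MMGMM, …
The next term joins MMGMMMMGMMGMMMMGMMMMG and MMGMMMMGMMGMM.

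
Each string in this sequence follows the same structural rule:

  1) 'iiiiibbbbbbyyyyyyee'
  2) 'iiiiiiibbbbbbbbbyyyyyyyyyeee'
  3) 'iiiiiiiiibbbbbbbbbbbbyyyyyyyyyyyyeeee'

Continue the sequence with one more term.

iiiiiiiiiiibbbbbbbbbbbbbbbyyyyyyyyyyyyyyyeeeee

Reading off run lengths: i runs 5, 7, 9; b runs 6, 9, 12; y runs 6, 9, 12; e runs 2, 3, 4 — each is linear in n, where the shown terms are n = 2, 3, 4.
Setting n = 5 gives 11, 15, 15, 5 characters in each block.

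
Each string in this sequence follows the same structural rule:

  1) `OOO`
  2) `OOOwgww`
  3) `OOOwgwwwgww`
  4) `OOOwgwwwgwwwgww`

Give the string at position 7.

OOOwgwwwgwwwgwwwgwwwgwwwgww

The strings grow by a fixed suffix wgww each time.
From OOOwgwwwgwwwgww, 3 further steps: OOOwgwwwgwwwgww → OOOwgwwwgwwwgwwwgww → OOOwgwwwgwwwgwwwgwwwgww → (answer).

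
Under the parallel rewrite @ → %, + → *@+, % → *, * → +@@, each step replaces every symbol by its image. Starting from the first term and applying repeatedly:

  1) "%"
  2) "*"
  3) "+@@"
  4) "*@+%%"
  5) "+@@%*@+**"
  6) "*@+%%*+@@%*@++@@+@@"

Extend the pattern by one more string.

+@@%*@+**+@@*@+%%*+@@%*@+*@+%%*@+%%

Replace each of the 19 characters of *@+%%*+@@%*@++@@+@@ in place — +@@ % *@+ * * +@@ *@+ % % * +@@ % *@+ *@+ % % *@+ % % — and concatenate.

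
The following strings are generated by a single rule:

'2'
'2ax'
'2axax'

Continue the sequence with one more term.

Every step adds ax to the end: s(k+1) = s(k)·ax.
Applying this once more to 2axax:

2axaxax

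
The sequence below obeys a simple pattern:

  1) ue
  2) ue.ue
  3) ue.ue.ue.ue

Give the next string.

Each string is two copies of the previous one joined by '.'.
Doubling ue.ue.ue.ue with '.' between the halves:

ue.ue.ue.ue.ue.ue.ue.ue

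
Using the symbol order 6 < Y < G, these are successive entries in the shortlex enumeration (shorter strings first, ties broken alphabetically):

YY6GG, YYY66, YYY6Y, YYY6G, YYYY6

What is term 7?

Continuing the enumeration 2 steps past YYYY6: YYYY6 → YYYYY → (answer).

YYYYG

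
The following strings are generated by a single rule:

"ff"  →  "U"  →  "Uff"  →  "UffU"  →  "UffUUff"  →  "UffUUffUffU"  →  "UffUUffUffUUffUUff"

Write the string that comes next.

From term 3 onward, concatenate the last term with the second-to-last: U·ff = Uff, Uff·U = UffU, …
The next term joins UffUUffUffUUffUUff and UffUUffUffU.

UffUUffUffUUffUUffUffUUffUffU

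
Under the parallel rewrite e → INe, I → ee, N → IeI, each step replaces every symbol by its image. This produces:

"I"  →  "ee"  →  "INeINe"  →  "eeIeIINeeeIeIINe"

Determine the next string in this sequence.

INeINeeeINeeeeeIeIINeINeINeeeINeeeeeIeIINe

Applying the rule to each of the 16 symbols of eeIeIINeeeIeIINe gives the pieces INe INe ee INe ee ee IeI INe INe INe ee INe ee ee IeI INe, which concatenate to the answer.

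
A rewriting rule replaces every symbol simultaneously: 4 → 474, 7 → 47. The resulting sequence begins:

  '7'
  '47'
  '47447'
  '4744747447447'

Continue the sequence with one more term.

Rewriting the 13 symbols of 4744747447447 one by one yields 474 47 474 474 47 474 47 474 474 47 474 474 47; concatenated:

4744747447447474474744744747447447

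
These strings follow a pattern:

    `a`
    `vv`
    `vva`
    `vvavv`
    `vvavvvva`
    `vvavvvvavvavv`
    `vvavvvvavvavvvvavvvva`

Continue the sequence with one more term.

From term 3 onward, concatenate the last term with the second-to-last: vv·a = vva, vva·vv = vvavv, …
Continuing: vvavvvvavvavvvvavvvva · vvavvvvavvavv gives term 8.

vvavvvvavvavvvvavvvvavvavvvvavvavv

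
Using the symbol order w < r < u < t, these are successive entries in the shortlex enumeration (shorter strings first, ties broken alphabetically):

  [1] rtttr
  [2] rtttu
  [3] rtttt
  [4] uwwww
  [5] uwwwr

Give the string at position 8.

Advancing 3 positions from uwwwr through uwwwr → uwwwu → uwwwt reaches term 8.

uwwrw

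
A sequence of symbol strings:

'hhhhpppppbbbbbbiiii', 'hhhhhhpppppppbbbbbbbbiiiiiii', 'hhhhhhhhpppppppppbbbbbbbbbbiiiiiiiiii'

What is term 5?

Each string has the form h^{2n} p^{2n+1} b^{2n+2} i^{3n-2}, where the shown terms are n = 2, 3, 4.
Setting n = 6 gives 12, 13, 14, 16 characters in each block.

hhhhhhhhhhhhpppppppppppppbbbbbbbbbbbbbbiiiiiiiiiiiiiiii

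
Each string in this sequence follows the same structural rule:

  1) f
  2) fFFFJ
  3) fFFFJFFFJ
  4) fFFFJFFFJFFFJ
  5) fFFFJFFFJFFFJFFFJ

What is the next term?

fFFFJFFFJFFFJFFFJFFFJ

The strings grow by a fixed suffix FFFJ each time.
One more step from fFFFJFFFJFFFJFFFJ gives the answer.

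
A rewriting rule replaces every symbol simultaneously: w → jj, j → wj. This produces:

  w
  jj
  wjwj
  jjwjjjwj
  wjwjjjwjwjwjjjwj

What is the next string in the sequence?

jjwjjjwjwjwjjjwjjjwjjjwjwjwjjjwj

Replace each of the 16 characters of wjwjjjwjwjwjjjwj in place — jj wj jj wj wj wj jj wj jj wj jj wj wj wj jj wj — and concatenate.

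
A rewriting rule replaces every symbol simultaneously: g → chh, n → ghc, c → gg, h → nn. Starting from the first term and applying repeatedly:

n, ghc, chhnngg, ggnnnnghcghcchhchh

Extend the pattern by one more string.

Rewriting the 18 symbols of ggnnnnghcghcchhchh one by one yields chh chh ghc ghc ghc ghc chh nn gg chh nn gg gg nn nn gg nn nn; concatenated:

chhchhghcghcghcghcchhnnggchhnnggggnnnnggnnnn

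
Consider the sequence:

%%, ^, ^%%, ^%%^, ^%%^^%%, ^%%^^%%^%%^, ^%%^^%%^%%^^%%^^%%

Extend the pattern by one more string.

^%%^^%%^%%^^%%^^%%^%%^^%%^%%^

Each term (from the third on) is the previous term followed by the one before it: term 3 = ^·%% = ^%%.
Continuing: ^%%^^%%^%%^^%%^^%% · ^%%^^%%^%%^ gives term 8.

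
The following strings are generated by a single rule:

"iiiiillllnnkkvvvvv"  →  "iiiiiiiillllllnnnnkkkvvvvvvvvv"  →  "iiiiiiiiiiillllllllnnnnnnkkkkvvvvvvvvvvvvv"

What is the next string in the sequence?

Reading off run lengths: i runs 5, 8, 11; l runs 4, 6, 8; n runs 2, 4, 6; k runs 2, 3, 4; v runs 5, 9, 13 — each is linear in n (n = 1, 2, …).
At n = 4 the blocks have lengths 14, 10, 8, 5, 17.

iiiiiiiiiiiiiillllllllllnnnnnnnnkkkkkvvvvvvvvvvvvvvvvv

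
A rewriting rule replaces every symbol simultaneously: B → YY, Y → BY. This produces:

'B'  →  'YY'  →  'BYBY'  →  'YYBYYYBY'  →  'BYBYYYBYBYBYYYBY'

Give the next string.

Replace each of the 16 characters of BYBYYYBYBYBYYYBY in place — YY BY YY BY BY BY YY BY YY BY YY BY BY BY YY BY — and concatenate.

YYBYYYBYBYBYYYBYYYBYYYBYBYBYYYBY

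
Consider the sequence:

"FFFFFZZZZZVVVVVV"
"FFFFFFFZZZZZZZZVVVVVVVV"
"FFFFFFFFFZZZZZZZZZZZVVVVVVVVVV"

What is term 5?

The n-th term is 2n+1 F's then 3n-1 Z's then 2n+2 V's, where the shown terms are n = 2, 3, 4.
Setting n = 6 gives 13, 17, 14 characters in each block.

FFFFFFFFFFFFFZZZZZZZZZZZZZZZZZVVVVVVVVVVVVVV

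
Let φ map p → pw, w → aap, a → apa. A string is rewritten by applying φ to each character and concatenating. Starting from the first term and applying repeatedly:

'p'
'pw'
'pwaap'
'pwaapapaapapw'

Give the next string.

Rewriting the 13 symbols of pwaapapaapapw one by one yields pw aap apa apa pw apa pw apa apa pw apa pw aap; concatenated:

pwaapapaapapwapapwapaapapwapapwaap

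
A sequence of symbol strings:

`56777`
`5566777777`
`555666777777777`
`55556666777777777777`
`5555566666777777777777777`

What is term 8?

The n-th term is n 5's then n 6's then 3n 7's (n = 1, 2, …).
At n = 8 the blocks have lengths 8, 8, 24.

5555555566666666777777777777777777777777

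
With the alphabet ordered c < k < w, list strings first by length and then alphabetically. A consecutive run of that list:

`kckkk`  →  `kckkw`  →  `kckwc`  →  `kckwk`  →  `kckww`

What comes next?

Find the rightmost character of kckww below w, bump it to the next letter, and reset everything to its right to c.

kcwcc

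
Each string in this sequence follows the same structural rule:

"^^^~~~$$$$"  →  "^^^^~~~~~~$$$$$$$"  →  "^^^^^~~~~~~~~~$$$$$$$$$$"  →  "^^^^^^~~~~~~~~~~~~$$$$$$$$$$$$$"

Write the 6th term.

The n-th term is n+2 ^'s then 3n ~'s then 3n+1 $'s (n = 1, 2, …).
Setting n = 6 gives 8, 18, 19 characters in each block.

^^^^^^^^~~~~~~~~~~~~~~~~~~$$$$$$$$$$$$$$$$$$$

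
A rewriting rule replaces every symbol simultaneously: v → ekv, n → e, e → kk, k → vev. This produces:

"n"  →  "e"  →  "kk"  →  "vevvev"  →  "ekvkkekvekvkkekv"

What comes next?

Rewriting the 16 symbols of ekvkkekvekvkkekv one by one yields kk vev ekv vev vev kk vev ekv kk vev ekv vev vev kk vev ekv; concatenated:

kkvevekvvevvevkkvevekvkkvevekvvevvevkkvevekv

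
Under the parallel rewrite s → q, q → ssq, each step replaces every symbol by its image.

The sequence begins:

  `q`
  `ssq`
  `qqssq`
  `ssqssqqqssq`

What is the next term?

qqssqqqssqssqssqqqssq

Expanding ssqssqqqssq: s→q, s→q, q→ssq, s→q, s→q, q→ssq, q→ssq, q→ssq, s→q, s→q, q→ssq. Concatenated: q q ssq q q ssq ssq ssq q q ssq.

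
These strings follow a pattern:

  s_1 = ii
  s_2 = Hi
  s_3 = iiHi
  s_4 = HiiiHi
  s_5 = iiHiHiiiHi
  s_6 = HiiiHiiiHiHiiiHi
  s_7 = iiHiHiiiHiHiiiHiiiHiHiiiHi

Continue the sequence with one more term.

HiiiHiiiHiHiiiHiiiHiHiiiHiHiiiHiiiHiHiiiHi

Each term (from the third on) is the two preceding terms concatenated in order: term 3 = ii·Hi = iiHi.
The next term joins HiiiHiiiHiHiiiHi and iiHiHiiiHiHiiiHiiiHiHiiiHi.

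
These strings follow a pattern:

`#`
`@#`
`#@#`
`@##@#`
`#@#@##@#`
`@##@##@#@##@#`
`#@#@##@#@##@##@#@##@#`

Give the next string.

@##@##@#@##@##@#@##@#@##@##@#@##@#

From term 3 onward, concatenate the second-to-last term with the last: #·@# = #@#, @#·#@# = @##@#, …
The next term joins @##@##@#@##@# and #@#@##@#@##@##@#@##@#.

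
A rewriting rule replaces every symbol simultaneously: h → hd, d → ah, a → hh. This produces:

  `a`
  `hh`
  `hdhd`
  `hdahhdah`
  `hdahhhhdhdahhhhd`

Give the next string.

Rewriting the 16 symbols of hdahhhhdhdahhhhd one by one yields hd ah hh hd hd hd hd ah hd ah hh hd hd hd hd ah; concatenated:

hdahhhhdhdhdhdahhdahhhhdhdhdhdah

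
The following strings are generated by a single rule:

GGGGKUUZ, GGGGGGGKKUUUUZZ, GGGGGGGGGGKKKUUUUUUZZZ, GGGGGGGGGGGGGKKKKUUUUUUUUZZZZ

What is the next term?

Reading off run lengths: G runs 4, 7, 10, 13; K runs 1, 2, 3, 4; U runs 2, 4, 6, 8; Z runs 1, 2, 3, 4 — each is linear in n (n = 1, 2, …).
Setting n = 5 gives 16, 5, 10, 5 characters in each block.

GGGGGGGGGGGGGGGGKKKKKUUUUUUUUUUZZZZZ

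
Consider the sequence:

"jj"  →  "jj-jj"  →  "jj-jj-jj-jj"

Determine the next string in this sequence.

jj-jj-jj-jj-jj-jj-jj-jj

Each string is two copies of the previous one joined by '-'.
One more doubling of jj-jj-jj-jj gives the answer.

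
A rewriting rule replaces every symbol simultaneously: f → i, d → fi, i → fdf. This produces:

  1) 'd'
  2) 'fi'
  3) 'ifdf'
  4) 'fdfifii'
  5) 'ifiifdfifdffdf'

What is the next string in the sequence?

Rewriting the 14 symbols of ifiifdfifdffdf one by one yields fdf i fdf fdf i fi i fdf i fi i i fi i; concatenated:

fdfifdffdfifiifdfifiiifii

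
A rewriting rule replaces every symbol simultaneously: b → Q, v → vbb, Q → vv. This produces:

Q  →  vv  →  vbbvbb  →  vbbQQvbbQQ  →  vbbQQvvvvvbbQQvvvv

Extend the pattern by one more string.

vbbQQvvvvvbbvbbvbbvbbvbbQQvvvvvbbvbbvbbvbb

φ(vbbQQvvvvvbbQQvvvv) expands symbol-by-symbol to vbb Q Q vv vv vbb vbb vbb vbb vbb Q Q vv vv vbb vbb vbb vbb; joining the 18 pieces gives the next term.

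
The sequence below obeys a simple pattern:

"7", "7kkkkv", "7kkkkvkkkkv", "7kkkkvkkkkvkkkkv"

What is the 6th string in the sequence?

The strings grow by a fixed suffix kkkkv each time.
From 7kkkkvkkkkvkkkkv, 2 further steps: 7kkkkvkkkkvkkkkv → 7kkkkvkkkkvkkkkvkkkkv → (answer).

7kkkkvkkkkvkkkkvkkkkvkkkkv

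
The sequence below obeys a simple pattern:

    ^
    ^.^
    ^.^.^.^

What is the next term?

^.^.^.^.^.^.^.^

Every step duplicates the string with '.' between the halves.
One more doubling of ^.^.^.^ gives the answer.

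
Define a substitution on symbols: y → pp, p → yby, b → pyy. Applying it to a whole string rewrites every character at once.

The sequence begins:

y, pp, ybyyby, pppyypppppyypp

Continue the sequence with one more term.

Rewriting the 14 symbols of pppyypppppyypp one by one yields yby yby yby pp pp yby yby yby yby yby pp pp yby yby; concatenated:

ybyybyybyppppybyybyybyybyybyppppybyyby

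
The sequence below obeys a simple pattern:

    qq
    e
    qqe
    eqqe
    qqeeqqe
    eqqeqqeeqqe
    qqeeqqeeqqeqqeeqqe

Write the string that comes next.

This is a Fibonacci-style word recurrence s(k) = s(k−2)·s(k−1): e.g. qq·e = qqe.
So term 8 is eqqeqqeeqqe·qqeeqqeeqqeqqeeqqe.

eqqeqqeeqqeqqeeqqeeqqeqqeeqqe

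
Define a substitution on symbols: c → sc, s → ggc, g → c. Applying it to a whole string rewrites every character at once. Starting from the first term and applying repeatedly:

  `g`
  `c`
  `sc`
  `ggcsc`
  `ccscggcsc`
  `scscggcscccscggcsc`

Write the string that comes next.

Rewriting the 18 symbols of scscggcscccscggcsc one by one yields ggc sc ggc sc c c sc ggc sc sc sc ggc sc c c sc ggc sc; concatenated:

ggcscggcscccscggcscscscggcscccscggcsc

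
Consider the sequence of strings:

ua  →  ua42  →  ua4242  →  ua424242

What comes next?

ua42424242

Each term is the previous one with 42 appended.
One more step from ua424242 gives the answer.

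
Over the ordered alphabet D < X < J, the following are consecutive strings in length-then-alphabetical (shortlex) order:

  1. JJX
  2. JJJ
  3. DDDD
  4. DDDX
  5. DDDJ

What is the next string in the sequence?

Treat DDDJ as a base-3 numeral over the given alphabet and add one, carrying through any trailing J's.

DDXD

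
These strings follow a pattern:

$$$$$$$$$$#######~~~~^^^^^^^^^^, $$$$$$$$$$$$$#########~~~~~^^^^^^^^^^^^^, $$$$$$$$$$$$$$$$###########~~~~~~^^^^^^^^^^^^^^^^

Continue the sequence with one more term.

Term n consists of 3n+1 $'s, followed by 2n+1 #'s, followed by n+1 ~'s, followed by 3n+1 ^'s, where the shown terms are n = 3, 4, 5.
Setting n = 6 gives 19, 13, 7, 19 characters in each block.

$$$$$$$$$$$$$$$$$$$#############~~~~~~~^^^^^^^^^^^^^^^^^^^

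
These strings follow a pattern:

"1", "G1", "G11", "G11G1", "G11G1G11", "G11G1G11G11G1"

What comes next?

G11G1G11G11G1G11G1G11

From term 3 onward, concatenate the last term with the second-to-last: G1·1 = G11, G11·G1 = G11G1, …
The next term joins G11G1G11G11G1 and G11G1G11.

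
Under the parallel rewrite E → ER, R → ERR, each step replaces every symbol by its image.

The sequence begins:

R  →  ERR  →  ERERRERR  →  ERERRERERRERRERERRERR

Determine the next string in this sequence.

Rewriting the 21 symbols of ERERRERERRERRERERRERR one by one yields ER ERR ER ERR ERR ER ERR ER ERR ERR ER ERR ERR ER ERR ER ERR ERR ER ERR ERR; concatenated:

ERERRERERRERRERERRERERRERRERERRERRERERRERERRERRERERRERR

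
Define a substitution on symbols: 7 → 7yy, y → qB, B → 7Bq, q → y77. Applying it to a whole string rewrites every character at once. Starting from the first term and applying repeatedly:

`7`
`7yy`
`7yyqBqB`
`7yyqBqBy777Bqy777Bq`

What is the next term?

φ(7yyqBqBy777Bqy777Bq) expands symbol-by-symbol to 7yy qB qB y77 7Bq y77 7Bq qB 7yy 7yy 7yy 7Bq y77 qB 7yy 7yy 7yy 7Bq y77; joining the 19 pieces gives the next term.

7yyqBqBy777Bqy777BqqB7yy7yy7yy7Bqy77qB7yy7yy7yy7Bqy77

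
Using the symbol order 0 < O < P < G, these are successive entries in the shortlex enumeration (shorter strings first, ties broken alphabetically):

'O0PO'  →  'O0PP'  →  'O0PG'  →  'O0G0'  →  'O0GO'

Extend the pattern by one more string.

Treat O0GO as a base-4 numeral over the given alphabet and add one, carrying through any trailing G's.

O0GP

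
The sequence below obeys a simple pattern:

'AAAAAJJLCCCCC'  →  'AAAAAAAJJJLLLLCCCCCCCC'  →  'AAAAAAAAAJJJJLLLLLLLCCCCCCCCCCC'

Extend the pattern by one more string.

AAAAAAAAAAAJJJJJLLLLLLLLLLCCCCCCCCCCCCCC

Reading off run lengths: A runs 5, 7, 9; J runs 2, 3, 4; L runs 1, 4, 7; C runs 5, 8, 11 — each is linear in n (n = 1, 2, …).
At n = 4 the blocks have lengths 11, 5, 10, 14.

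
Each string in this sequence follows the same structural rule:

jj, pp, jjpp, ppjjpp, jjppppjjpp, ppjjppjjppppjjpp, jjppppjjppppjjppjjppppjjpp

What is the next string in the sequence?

From term 3 onward, concatenate the second-to-last term with the last: jj·pp = jjpp, pp·jjpp = ppjjpp, …
Continuing: ppjjppjjppppjjpp · jjppppjjppppjjppjjppppjjpp gives term 8.

ppjjppjjppppjjppjjppppjjppppjjppjjppppjjpp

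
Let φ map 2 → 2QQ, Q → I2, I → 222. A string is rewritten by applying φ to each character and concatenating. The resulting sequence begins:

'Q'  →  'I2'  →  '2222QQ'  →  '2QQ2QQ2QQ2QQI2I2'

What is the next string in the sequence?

2QQI2I22QQI2I22QQI2I22QQI2I22222QQ2222QQ

Applying the rule to each of the 16 symbols of 2QQ2QQ2QQ2QQI2I2 gives the pieces 2QQ I2 I2 2QQ I2 I2 2QQ I2 I2 2QQ I2 I2 222 2QQ 222 2QQ, which concatenate to the answer.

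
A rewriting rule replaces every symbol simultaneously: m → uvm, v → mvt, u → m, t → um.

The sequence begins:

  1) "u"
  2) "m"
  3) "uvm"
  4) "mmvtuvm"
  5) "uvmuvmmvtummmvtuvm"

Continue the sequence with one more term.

φ(uvmuvmmvtummmvtuvm) expands symbol-by-symbol to m mvt uvm m mvt uvm uvm mvt um m uvm uvm uvm mvt um m mvt uvm; joining the 18 pieces gives the next term.

mmvtuvmmmvtuvmuvmmvtummuvmuvmuvmmvtummmvtuvm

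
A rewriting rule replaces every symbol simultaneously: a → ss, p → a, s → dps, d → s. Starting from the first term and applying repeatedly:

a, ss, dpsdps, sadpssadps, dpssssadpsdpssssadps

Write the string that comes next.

Rewriting the 20 symbols of dpssssadpsdpssssadps one by one yields s a dps dps dps dps ss s a dps s a dps dps dps dps ss s a dps; concatenated:

sadpsdpsdpsdpssssadpssadpsdpsdpsdpssssadps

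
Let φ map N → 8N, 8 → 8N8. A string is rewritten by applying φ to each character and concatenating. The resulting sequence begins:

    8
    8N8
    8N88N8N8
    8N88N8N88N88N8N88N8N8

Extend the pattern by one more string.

φ(8N88N8N88N88N8N88N8N8) expands symbol-by-symbol to 8N8 8N 8N8 8N8 8N 8N8 8N 8N8 8N8 8N 8N8 8N8 8N 8N8 8N 8N8 8N8 8N 8N8 8N 8N8; joining the 21 pieces gives the next term.

8N88N8N88N88N8N88N8N88N88N8N88N88N8N88N8N88N88N8N88N8N8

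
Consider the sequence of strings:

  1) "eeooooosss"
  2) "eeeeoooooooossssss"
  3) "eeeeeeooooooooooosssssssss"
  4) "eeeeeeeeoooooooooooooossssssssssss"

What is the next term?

The n-th term is 2n e's then 3n+2 o's then 3n s's (n = 1, 2, …).
Setting n = 5 gives 10, 17, 15 characters in each block.

eeeeeeeeeeooooooooooooooooosssssssssssssss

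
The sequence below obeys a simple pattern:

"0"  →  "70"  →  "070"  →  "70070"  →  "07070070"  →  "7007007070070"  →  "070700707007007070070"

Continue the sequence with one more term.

7007007070070070700707007007070070

This is a Fibonacci-style word recurrence s(k) = s(k−2)·s(k−1): e.g. 0·70 = 070.
So term 8 is 7007007070070·070700707007007070070.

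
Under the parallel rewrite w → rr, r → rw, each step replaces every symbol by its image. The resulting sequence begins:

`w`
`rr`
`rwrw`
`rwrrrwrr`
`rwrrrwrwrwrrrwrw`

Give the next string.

rwrrrwrwrwrrrwrrrwrrrwrwrwrrrwrr

Applying the rule to each of the 16 symbols of rwrrrwrwrwrrrwrw gives the pieces rw rr rw rw rw rr rw rr rw rr rw rw rw rr rw rr, which concatenate to the answer.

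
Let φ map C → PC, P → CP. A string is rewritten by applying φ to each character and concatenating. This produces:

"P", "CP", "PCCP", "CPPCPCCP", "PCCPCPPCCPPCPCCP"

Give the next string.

CPPCPCCPPCCPCPPCPCCPCPPCCPPCPCCP

Replace each of the 16 characters of PCCPCPPCCPPCPCCP in place — CP PC PC CP PC CP CP PC PC CP CP PC CP PC PC CP — and concatenate.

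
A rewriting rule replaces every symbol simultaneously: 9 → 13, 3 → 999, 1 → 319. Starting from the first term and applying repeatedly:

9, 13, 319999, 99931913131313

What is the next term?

φ(99931913131313) expands symbol-by-symbol to 13 13 13 999 319 13 319 999 319 999 319 999 319 999; joining the 14 pieces gives the next term.

13131399931913319999319999319999319999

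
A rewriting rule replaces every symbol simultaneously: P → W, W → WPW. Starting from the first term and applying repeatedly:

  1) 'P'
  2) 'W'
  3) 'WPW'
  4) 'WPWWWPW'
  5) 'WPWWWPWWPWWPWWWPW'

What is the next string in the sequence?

WPWWWPWWPWWPWWWPWWPWWWPWWPWWWPWWPWWPWWWPW

Applying the rule to each of the 17 symbols of WPWWWPWWPWWPWWWPW gives the pieces WPW W WPW WPW WPW W WPW WPW W WPW WPW W WPW WPW WPW W WPW, which concatenate to the answer.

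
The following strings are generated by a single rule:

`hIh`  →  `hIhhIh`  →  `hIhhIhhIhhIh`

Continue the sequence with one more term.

Each string is two copies of the previous one concatenated.
So the next term is two copies of hIhhIhhIhhIh.

hIhhIhhIhhIhhIhhIhhIhhIh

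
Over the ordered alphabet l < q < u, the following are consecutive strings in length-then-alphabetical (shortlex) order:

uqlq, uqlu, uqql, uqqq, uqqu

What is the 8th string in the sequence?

uquu

Advancing 3 positions from uqqu through uqqu → uqul → uquq reaches term 8.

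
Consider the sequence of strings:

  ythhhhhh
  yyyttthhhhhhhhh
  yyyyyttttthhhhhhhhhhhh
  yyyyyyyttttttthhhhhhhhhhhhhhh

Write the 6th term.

Reading off run lengths: y runs 1, 3, 5, 7; t runs 1, 3, 5, 7; h runs 6, 9, 12, 15 — each is linear in n (n = 1, 2, …).
Setting n = 6 gives 11, 11, 21 characters in each block.

yyyyyyyyyyyttttttttttthhhhhhhhhhhhhhhhhhhhh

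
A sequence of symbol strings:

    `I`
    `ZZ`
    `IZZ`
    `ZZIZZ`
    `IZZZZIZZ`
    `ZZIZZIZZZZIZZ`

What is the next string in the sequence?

IZZZZIZZZZIZZIZZZZIZZ

This is a Fibonacci-style word recurrence s(k) = s(k−2)·s(k−1): e.g. I·ZZ = IZZ.
The next term joins IZZZZIZZ and ZZIZZIZZZZIZZ.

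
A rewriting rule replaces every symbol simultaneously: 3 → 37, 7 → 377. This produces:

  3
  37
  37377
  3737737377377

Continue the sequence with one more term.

3737737377377373773737737737377377

Applying the rule to each of the 13 symbols of 3737737377377 gives the pieces 37 377 37 377 377 37 377 37 377 377 37 377 377, which concatenate to the answer.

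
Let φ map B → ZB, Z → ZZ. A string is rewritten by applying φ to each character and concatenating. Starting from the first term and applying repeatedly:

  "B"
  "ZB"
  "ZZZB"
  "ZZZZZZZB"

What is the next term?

Expanding ZZZZZZZB: Z→ZZ, Z→ZZ, Z→ZZ, Z→ZZ, Z→ZZ, Z→ZZ, Z→ZZ, B→ZB. Concatenated: ZZ ZZ ZZ ZZ ZZ ZZ ZZ ZB.

ZZZZZZZZZZZZZZZB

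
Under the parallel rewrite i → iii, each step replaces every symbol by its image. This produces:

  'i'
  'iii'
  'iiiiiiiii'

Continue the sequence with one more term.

iiiiiiiiiiiiiiiiiiiiiiiiiii

Rewriting each symbol of iiiiiiiii: i→iii, i→iii, i→iii, i→iii, i→iii, i→iii, i→iii, i→iii, i→iii, which concatenates to iii iii iii iii iii iii iii iii iii.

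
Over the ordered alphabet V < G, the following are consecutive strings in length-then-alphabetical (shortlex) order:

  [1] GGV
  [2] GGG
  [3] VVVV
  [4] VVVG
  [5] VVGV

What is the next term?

VVGG

Treat VVGV as a base-2 numeral over the given alphabet and add one, carrying through any trailing G's.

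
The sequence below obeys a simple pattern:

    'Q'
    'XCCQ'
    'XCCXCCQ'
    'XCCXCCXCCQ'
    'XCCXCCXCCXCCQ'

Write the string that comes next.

The strings grow by a fixed prefix XCC each time.
So the next term is XCC·XCCXCCXCCXCCQ.

XCCXCCXCCXCCXCCQ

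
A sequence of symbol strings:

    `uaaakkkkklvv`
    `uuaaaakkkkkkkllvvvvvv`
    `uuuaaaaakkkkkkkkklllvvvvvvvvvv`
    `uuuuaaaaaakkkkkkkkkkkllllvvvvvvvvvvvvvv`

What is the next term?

uuuuuaaaaaaakkkkkkkkkkkkklllllvvvvvvvvvvvvvvvvvv

The n-th term is n u's then n+2 a's then 2n+3 k's then n l's then 4n-2 v's (n = 1, 2, …).
At n = 5 the blocks have lengths 5, 7, 13, 5, 18.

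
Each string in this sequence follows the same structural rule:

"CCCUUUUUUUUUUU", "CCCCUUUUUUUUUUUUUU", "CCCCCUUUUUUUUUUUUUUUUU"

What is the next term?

CCCCCCUUUUUUUUUUUUUUUUUUUU

Each string has the form C^{n} U^{3n+2}, where the shown terms are n = 3, 4, 5.
At n = 6 the blocks have lengths 6, 20.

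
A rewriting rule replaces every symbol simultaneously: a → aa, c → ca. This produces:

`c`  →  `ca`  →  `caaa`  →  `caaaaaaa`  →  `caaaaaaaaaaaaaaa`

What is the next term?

Rewriting the 16 symbols of caaaaaaaaaaaaaaa one by one yields ca aa aa aa aa aa aa aa aa aa aa aa aa aa aa aa; concatenated:

caaaaaaaaaaaaaaaaaaaaaaaaaaaaaaa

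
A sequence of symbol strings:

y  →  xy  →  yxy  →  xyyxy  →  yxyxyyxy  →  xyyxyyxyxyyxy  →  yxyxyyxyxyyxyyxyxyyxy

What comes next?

xyyxyyxyxyyxyyxyxyyxyxyyxyyxyxyyxy

From term 3 onward, concatenate the second-to-last term with the last: y·xy = yxy, xy·yxy = xyyxy, …
The next term joins xyyxyyxyxyyxy and yxyxyyxyxyyxyyxyxyyxy.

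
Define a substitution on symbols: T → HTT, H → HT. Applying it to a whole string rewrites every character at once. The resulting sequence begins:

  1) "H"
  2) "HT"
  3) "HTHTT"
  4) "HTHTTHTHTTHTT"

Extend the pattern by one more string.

HTHTTHTHTTHTTHTHTTHTHTTHTTHTHTTHTT

φ(HTHTTHTHTTHTT) expands symbol-by-symbol to HT HTT HT HTT HTT HT HTT HT HTT HTT HT HTT HTT; joining the 13 pieces gives the next term.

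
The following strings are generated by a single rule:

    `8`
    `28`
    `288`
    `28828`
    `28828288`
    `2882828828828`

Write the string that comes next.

288282882882828828288

From term 3 onward, concatenate the last term with the second-to-last: 28·8 = 288, 288·28 = 28828, …
The next term joins 2882828828828 and 28828288.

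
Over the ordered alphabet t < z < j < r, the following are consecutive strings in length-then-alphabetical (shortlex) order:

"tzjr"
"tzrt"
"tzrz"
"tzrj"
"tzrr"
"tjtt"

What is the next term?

tjtz

Find the rightmost character of tjtt below r, bump it to the next letter, and reset everything to its right to t.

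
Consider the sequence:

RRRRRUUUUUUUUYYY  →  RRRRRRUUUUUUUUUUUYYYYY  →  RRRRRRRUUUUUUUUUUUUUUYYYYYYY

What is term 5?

Term n consists of n+3 R's, followed by 3n+2 U's, followed by 2n-1 Y's, where the shown terms are n = 2, 3, 4.
For term 5, n = 6, so the run lengths are 9, 20, 11.

RRRRRRRRRUUUUUUUUUUUUUUUUUUUUYYYYYYYYYYY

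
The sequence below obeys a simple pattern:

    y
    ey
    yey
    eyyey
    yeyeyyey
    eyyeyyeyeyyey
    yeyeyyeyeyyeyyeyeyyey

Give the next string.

eyyeyyeyeyyeyyeyeyyeyeyyeyyeyeyyey

Each term (from the third on) is the two preceding terms concatenated in order: term 3 = y·ey = yey.
Continuing: eyyeyyeyeyyey · yeyeyyeyeyyeyyeyeyyey gives term 8.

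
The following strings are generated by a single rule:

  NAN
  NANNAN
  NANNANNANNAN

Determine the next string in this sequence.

Each string is two copies of the previous one concatenated.
One more doubling of NANNANNANNAN gives the answer.

NANNANNANNANNANNANNANNAN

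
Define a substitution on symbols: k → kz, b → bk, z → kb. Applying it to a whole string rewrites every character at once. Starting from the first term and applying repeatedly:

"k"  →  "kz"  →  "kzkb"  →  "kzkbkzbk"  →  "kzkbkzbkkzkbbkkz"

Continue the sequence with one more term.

kzkbkzbkkzkbbkkzkzkbkzbkbkkzkzkb

Replace each of the 16 characters of kzkbkzbkkzkbbkkz in place — kz kb kz bk kz kb bk kz kz kb kz bk bk kz kz kb — and concatenate.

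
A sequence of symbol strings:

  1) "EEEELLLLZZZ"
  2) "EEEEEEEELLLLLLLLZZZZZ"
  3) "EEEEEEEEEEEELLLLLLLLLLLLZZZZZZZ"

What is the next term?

EEEEEEEEEEEEEEEELLLLLLLLLLLLLLLLZZZZZZZZZ

The n-th term is 4n E's then 4n L's then 2n+1 Z's (n = 1, 2, …).
Setting n = 4 gives 16, 16, 9 characters in each block.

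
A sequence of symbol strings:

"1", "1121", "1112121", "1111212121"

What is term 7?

1111111212121212121

Each term wraps the previous one in 1 on the left and 21 on the right.
From 1111212121, 3 further steps: 1111212121 → 1111121212121 → 1111112121212121 → (answer).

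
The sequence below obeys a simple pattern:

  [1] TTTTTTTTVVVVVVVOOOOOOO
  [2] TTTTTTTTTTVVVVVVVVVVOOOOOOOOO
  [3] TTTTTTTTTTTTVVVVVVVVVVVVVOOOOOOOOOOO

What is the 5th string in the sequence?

TTTTTTTTTTTTTTTTVVVVVVVVVVVVVVVVVVVOOOOOOOOOOOOOOO

Each string has the form T^{2n+2} V^{3n-2} O^{2n+1}, where the shown terms are n = 3, 4, 5.
At n = 7 the blocks have lengths 16, 19, 15.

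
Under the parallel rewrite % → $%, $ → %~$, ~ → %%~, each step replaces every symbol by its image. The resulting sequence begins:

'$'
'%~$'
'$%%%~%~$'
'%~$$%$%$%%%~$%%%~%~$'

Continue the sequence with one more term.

$%%%~%~$%~$$%%~$$%%~$$%$%$%%%~%~$$%$%$%%%~$%%%~%~$

Applying the rule to each of the 20 symbols of %~$$%$%$%%%~$%%%~%~$ gives the pieces $% %%~ %~$ %~$ $% %~$ $% %~$ $% $% $% %%~ %~$ $% $% $% %%~ $% %%~ %~$, which concatenate to the answer.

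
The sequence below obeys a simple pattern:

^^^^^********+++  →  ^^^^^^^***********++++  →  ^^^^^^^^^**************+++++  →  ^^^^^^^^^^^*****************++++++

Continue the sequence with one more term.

^^^^^^^^^^^^^********************+++++++

Each string has the form ^^{2n-1} *^{3n-1} +^{n}, where the shown terms are n = 3, 4, 5, 6.
Setting n = 7 gives 13, 20, 7 characters in each block.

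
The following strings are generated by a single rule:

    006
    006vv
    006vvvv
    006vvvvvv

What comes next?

The strings grow by a fixed suffix vv each time.
One more step from 006vvvvvv gives the answer.

006vvvvvvvv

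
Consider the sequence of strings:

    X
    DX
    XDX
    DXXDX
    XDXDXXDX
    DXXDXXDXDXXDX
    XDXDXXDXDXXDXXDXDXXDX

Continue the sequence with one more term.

DXXDXXDXDXXDXXDXDXXDXDXXDXXDXDXXDX

From term 3 onward, concatenate the second-to-last term with the last: X·DX = XDX, DX·XDX = DXXDX, …
Continuing: DXXDXXDXDXXDX · XDXDXXDXDXXDXXDXDXXDX gives term 8.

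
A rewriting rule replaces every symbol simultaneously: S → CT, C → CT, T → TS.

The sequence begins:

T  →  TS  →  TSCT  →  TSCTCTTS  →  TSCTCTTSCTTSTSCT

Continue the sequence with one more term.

Applying the rule to each of the 16 symbols of TSCTCTTSCTTSTSCT gives the pieces TS CT CT TS CT TS TS CT CT TS TS CT TS CT CT TS, which concatenate to the answer.

TSCTCTTSCTTSTSCTCTTSTSCTTSCTCTTS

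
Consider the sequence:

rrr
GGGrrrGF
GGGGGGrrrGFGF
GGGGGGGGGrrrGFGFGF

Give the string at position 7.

Each term wraps the previous one in GGG on the left and GF on the right.
From GGGGGGGGGrrrGFGFGF, 3 further steps: GGGGGGGGGrrrGFGFGF → GGGGGGGGGGGGrrrGFGFGFGF → GGGGGGGGGGGGGGGrrrGFGFGFGFGF → (answer).

GGGGGGGGGGGGGGGGGGrrrGFGFGFGFGFGF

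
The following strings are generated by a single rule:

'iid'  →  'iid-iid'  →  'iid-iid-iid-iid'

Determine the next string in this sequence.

Every step duplicates the string with '-' between the halves.
Doubling iid-iid-iid-iid with '-' between the halves:

iid-iid-iid-iid-iid-iid-iid-iid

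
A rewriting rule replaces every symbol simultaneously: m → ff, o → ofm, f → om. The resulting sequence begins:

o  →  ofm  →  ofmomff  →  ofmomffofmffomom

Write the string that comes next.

Replace each of the 16 characters of ofmomffofmffomom in place — ofm om ff ofm ff om om ofm om ff om om ofm ff ofm ff — and concatenate.

ofmomffofmffomomofmomffomomofmffofmff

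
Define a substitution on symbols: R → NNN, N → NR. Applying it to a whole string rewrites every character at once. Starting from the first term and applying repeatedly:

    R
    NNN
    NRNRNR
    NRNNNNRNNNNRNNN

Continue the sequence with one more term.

φ(NRNNNNRNNNNRNNN) expands symbol-by-symbol to NR NNN NR NR NR NR NNN NR NR NR NR NNN NR NR NR; joining the 15 pieces gives the next term.

NRNNNNRNRNRNRNNNNRNRNRNRNNNNRNRNR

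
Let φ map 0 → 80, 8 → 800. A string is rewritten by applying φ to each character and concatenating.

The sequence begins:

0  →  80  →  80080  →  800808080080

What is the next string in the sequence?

80080808008080080800808080080

Expanding 800808080080: 8→800, 0→80, 0→80, 8→800, 0→80, 8→800, 0→80, 8→800, 0→80, 0→80, 8→800, 0→80. Concatenated: 800 80 80 800 80 800 80 800 80 80 800 80.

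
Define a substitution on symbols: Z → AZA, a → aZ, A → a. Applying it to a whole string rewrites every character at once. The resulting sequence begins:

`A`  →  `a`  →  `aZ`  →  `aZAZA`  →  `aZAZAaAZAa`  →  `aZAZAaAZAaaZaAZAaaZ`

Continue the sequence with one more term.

aZAZAaAZAaaZaAZAaaZaZAZAaZaAZAaaZaZAZA

Replace each of the 19 characters of aZAZAaAZAaaZaAZAaaZ in place — aZ AZA a AZA a aZ a AZA a aZ aZ AZA aZ a AZA a aZ aZ AZA — and concatenate.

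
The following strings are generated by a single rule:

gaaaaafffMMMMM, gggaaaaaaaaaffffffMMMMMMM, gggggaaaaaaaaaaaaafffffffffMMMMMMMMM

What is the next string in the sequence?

gggggggaaaaaaaaaaaaaaaaaffffffffffffMMMMMMMMMMM

Reading off run lengths: g runs 1, 3, 5; a runs 5, 9, 13; f runs 3, 6, 9; M runs 5, 7, 9 — each is linear in n (n = 1, 2, …).
For the next term, n = 4, so the run lengths are 7, 17, 12, 11.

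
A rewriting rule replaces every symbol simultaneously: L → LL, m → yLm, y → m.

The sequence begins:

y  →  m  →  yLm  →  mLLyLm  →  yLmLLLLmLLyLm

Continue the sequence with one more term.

Rewriting the 13 symbols of yLmLLLLmLLyLm one by one yields m LL yLm LL LL LL LL yLm LL LL m LL yLm; concatenated:

mLLyLmLLLLLLLLyLmLLLLmLLyLm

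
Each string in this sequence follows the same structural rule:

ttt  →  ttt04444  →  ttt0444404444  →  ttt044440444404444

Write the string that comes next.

Each term is the previous one with 04444 appended.
So the next term is ttt044440444404444·04444.

ttt04444044440444404444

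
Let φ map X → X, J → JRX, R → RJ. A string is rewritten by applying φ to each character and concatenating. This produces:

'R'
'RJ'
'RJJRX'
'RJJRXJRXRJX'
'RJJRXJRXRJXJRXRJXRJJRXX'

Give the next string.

Rewriting the 23 symbols of RJJRXJRXRJXJRXRJXRJJRXX one by one yields RJ JRX JRX RJ X JRX RJ X RJ JRX X JRX RJ X RJ JRX X RJ JRX JRX RJ X X; concatenated:

RJJRXJRXRJXJRXRJXRJJRXXJRXRJXRJJRXXRJJRXJRXRJXX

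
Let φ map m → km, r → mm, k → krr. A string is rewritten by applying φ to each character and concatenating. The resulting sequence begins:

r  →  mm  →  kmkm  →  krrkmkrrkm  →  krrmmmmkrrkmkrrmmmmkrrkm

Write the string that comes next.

Replace each of the 24 characters of krrmmmmkrrkmkrrmmmmkrrkm in place — krr mm mm km km km km krr mm mm krr km krr mm mm km km km km krr mm mm krr km — and concatenate.

krrmmmmkmkmkmkmkrrmmmmkrrkmkrrmmmmkmkmkmkmkrrmmmmkrrkm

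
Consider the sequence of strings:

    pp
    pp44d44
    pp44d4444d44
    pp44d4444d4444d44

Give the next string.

Every step adds 44d44 to the end: s(k+1) = s(k)·44d44.
One more step from pp44d4444d4444d44 gives the answer.

pp44d4444d4444d4444d44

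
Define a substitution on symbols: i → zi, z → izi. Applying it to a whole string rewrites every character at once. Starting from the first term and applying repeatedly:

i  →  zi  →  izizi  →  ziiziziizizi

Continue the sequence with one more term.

iziziziiziziiziziziiziziizizi

Apply φ to ziiziziizizi symbol by symbol: z→izi, i→zi, i→zi, z→izi, i→zi, z→izi, i→zi, i→zi, z→izi, i→zi, z→izi, i→zi; joined: izi zi zi izi zi izi zi zi izi zi izi zi.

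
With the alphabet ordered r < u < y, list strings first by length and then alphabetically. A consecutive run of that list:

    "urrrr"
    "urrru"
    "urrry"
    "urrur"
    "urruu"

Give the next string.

urruy

The successor of urruu increments the rightmost position that isn't already y and resets every position after it to r.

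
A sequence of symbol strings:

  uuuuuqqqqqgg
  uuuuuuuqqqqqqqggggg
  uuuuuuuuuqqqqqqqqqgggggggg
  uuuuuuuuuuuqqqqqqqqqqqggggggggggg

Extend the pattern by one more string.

uuuuuuuuuuuuuqqqqqqqqqqqqqgggggggggggggg

The n-th term is 2n+3 u's then 2n+3 q's then 3n-1 g's (n = 1, 2, …).
Setting n = 5 gives 13, 13, 14 characters in each block.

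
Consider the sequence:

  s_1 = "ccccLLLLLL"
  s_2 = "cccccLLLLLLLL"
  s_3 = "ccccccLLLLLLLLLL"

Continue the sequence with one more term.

cccccccLLLLLLLLLLLL

Reading off run lengths: c runs 4, 5, 6; L runs 6, 8, 10 — each is linear in n, where the shown terms are n = 3, 4, 5.
At n = 6 the blocks have lengths 7, 12.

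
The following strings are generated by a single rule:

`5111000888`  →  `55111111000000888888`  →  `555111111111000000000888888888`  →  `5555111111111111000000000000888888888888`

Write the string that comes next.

55555111111111111111000000000000000888888888888888

Term n consists of n 5's, followed by 3n 1's, followed by 3n 0's, followed by 3n 8's (n = 1, 2, …).
At n = 5 the blocks have lengths 5, 15, 15, 15.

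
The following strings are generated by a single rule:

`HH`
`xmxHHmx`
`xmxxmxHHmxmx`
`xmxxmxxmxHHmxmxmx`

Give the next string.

Every step adds xmx to the front and mx to the end of the previous string.
So the next term is xmx·xmxxmxxmxHHmxmxmx·mx.

xmxxmxxmxxmxHHmxmxmxmx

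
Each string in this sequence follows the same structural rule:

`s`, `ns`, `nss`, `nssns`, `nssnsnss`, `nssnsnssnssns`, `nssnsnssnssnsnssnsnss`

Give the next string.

From term 3 onward, concatenate the last term with the second-to-last: ns·s = nss, nss·ns = nssns, …
So term 8 is nssnsnssnssnsnssnsnss·nssnsnssnssns.

nssnsnssnssnsnssnsnssnssnsnssnssns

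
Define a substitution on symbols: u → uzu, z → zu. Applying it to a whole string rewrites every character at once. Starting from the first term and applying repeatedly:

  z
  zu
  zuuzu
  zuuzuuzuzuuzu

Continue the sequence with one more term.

zuuzuuzuzuuzuuzuzuuzuzuuzuuzuzuuzu

φ(zuuzuuzuzuuzu) expands symbol-by-symbol to zu uzu uzu zu uzu uzu zu uzu zu uzu uzu zu uzu; joining the 13 pieces gives the next term.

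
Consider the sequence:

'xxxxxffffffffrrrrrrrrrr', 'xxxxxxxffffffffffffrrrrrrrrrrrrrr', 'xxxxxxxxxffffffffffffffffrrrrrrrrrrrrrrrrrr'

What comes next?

xxxxxxxxxxxffffffffffffffffffffrrrrrrrrrrrrrrrrrrrrrr

Term n consists of 2n+1 x's, followed by 4n f's, followed by 4n+2 r's, where the shown terms are n = 2, 3, 4.
For the next term, n = 5, so the run lengths are 11, 20, 22.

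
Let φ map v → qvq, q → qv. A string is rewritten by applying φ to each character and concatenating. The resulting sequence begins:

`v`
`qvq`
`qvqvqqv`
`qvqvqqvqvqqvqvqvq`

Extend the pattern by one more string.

Rewriting the 17 symbols of qvqvqqvqvqqvqvqvq one by one yields qv qvq qv qvq qv qv qvq qv qvq qv qv qvq qv qvq qv qvq qv; concatenated:

qvqvqqvqvqqvqvqvqqvqvqqvqvqvqqvqvqqvqvqqv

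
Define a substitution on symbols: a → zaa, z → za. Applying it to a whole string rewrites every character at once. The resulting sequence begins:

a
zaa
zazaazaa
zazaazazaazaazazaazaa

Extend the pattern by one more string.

Rewriting the 21 symbols of zazaazazaazaazazaazaa one by one yields za zaa za zaa zaa za zaa za zaa zaa za zaa zaa za zaa za zaa zaa za zaa zaa; concatenated:

zazaazazaazaazazaazazaazaazazaazaazazaazazaazaazazaazaa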